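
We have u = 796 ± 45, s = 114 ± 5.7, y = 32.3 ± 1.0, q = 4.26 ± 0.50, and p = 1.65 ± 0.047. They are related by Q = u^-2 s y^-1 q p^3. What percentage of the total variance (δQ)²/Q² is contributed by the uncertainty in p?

(δQ/Q)² = (-2·δu/u)² + (1·δs/s)² + (-1·δy/y)² + (1·δq/q)² + (3·δp/p)²
  u term: (-2×0.0565)² = 0.0128
  s term: (1×0.0500)² = 0.00250
  y term: (-1×0.0310)² = 0.000959
  q term: (1×0.117)² = 0.0138
  p term: (3×0.0285)² = 0.00730
Total = 0.0373. Share from p = 0.00730/0.0373 = 0.196.

19.6%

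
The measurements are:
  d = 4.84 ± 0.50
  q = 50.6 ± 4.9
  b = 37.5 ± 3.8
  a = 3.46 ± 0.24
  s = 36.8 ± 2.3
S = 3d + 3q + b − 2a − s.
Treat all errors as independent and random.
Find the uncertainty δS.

Sums and differences: (δS)² = Σ (cᵢ δxᵢ)².
  (3·δd)² = 2.25;  (3·δq)² = 216;  (δb)² = 14.4;  (2·δa)² = 0.230;  (δs)² = 5.29
δS = √(238) = 15.4

15.4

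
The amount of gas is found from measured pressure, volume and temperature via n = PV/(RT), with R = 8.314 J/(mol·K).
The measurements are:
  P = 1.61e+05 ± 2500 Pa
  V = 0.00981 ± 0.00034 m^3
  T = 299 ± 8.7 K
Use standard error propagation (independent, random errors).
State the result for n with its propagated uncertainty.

Since n is a product/quotient, work with relative uncertainties:
  (1·δP/P)² = (1×0.0155)² = 0.000241;  (1·δV/V)² = (1×0.0347)² = 0.00120;  (-1·δT/T)² = (-1×0.0291)² = 0.000847
δn/n = √(0.00229) = 0.0478
n = 0.635 mol, so δn = 0.0478 × 0.635 = 0.0304 mol.

0.635 ± 0.0304 mol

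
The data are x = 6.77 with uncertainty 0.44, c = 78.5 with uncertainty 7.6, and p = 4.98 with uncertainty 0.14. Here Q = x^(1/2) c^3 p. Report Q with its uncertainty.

Each factor contributes (exponent × relative error)² to (δQ/Q)²:
  (½·δx/x)² = (0.5×0.0650)² = 0.00106;  (3·δc/c)² = (3×0.0968)² = 0.0844;  (1·δp/p)² = (1×0.0281)² = 0.000790
δQ/Q = √(0.0862) = 0.294
Q = 6.27e+06, so δQ = 0.294 × 6.27e+06 = 1.84e+06.

(6.27 ± 1.84) × 10^6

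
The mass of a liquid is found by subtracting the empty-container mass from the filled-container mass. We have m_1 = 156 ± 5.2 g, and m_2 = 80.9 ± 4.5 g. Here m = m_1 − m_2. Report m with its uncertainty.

Sums and differences: (δm)² = Σ (cᵢ δxᵢ)².
  (δm_1)² = 27.0;  (δm_2)² = 20.2
δm = √(47.3) = 6.88 g
m = 75.1 g.

75.1 ± 6.88 g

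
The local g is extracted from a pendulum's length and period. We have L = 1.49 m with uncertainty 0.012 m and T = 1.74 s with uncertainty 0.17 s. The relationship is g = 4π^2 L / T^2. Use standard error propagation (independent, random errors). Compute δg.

Products/powers → add relative errors in quadrature, weighted by exponent:
  (1·δL/L)² = (1×0.00805)² = 6.49e-05;  (-2·δT/T)² = (-2×0.0977)² = 0.0382
δg/g = √(0.0382) = 0.196
g = 19.4 m/s^2, so δg = 0.196 × 19.4 = 3.80 m/s^2.

3.80 m/s^2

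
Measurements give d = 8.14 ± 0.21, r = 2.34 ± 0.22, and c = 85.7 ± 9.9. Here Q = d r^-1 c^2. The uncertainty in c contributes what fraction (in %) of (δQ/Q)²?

84.9%

(δQ/Q)² = (1·δd/d)² + (-1·δr/r)² + (2·δc/c)²
  d term: (1×0.0258)² = 0.000666
  r term: (-1×0.0940)² = 0.00884
  c term: (2×0.116)² = 0.0534
Total = 0.0629. Share from c = 0.0534/0.0629 = 0.849.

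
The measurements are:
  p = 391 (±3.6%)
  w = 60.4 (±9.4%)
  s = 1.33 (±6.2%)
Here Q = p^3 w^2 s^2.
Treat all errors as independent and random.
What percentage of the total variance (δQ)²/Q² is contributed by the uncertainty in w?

(δQ/Q)² = (3·δp/p)² + (2·δw/w)² + (2·δs/s)²
  p term: (3×0.0360)² = 0.0117
  w term: (2×0.0940)² = 0.0353
  s term: (2×0.0620)² = 0.0154
Total = 0.0624. Share from w = 0.0353/0.0624 = 0.567.

56.7%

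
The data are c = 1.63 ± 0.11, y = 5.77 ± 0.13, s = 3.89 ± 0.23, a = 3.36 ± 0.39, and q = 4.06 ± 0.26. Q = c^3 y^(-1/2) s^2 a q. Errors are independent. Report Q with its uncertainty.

372 ± 100

For a monomial Q ∝ c^3, y^(-1/2), s^2, a, q, fractional errors add in quadrature:
  (3·δc/c)² = (3×0.0675)² = 0.0410;  (−½·δy/y)² = (-0.5×0.0225)² = 0.000127;  (2·δs/s)² = (2×0.0591)² = 0.0140;  (1·δa/a)² = (1×0.116)² = 0.0135;  (1·δq/q)² = (1×0.0640)² = 0.00410
δQ/Q = √(0.0727) = 0.270
Q = 372, so δQ = 0.270 × 372 = 100.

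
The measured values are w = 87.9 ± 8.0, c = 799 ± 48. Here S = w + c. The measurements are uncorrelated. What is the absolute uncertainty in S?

Sums and differences: (δS)² = Σ (cᵢ δxᵢ)².
  (δw)² = 64.0;  (δc)² = 2300
δS = √(2370) = 48.7

48.7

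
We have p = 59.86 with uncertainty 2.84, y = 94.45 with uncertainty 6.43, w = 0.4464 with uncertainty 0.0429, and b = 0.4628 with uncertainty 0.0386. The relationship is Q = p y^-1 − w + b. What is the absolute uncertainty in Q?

Let h = p·y^-1 = 0.6338. δh/h = √((1·δp/p)² + (-1·δy/y)²) = √(0.00225 + 0.00463) = 0.0830, so δh = 0.0526.
Q = h − w + b: δQ = √(δh² + δw² + δb²) = √(0.00277 + 0.00184 + 0.00149) = 0.0781

0.0781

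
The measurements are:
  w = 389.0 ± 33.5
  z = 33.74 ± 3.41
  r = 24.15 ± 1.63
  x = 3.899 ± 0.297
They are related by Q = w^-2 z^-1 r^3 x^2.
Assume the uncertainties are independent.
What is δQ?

Each factor contributes (exponent × relative error)² to (δQ/Q)²:
  (-2·δw/w)² = (-2×0.0861)² = 0.0297;  (-1·δz/z)² = (-1×0.101)² = 0.0102;  (3·δr/r)² = (3×0.0675)² = 0.0410;  (2·δx/x)² = (2×0.0762)² = 0.0232
δQ/Q = √(0.104) = 0.323
Q = 0.04194, so δQ = 0.323 × 0.04194 = 0.0135.

0.0135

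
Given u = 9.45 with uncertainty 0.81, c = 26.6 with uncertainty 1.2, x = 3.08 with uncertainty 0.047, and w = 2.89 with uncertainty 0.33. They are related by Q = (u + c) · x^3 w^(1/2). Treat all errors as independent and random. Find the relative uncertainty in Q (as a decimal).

Let h = u + c = 36.0. δh = √(δu² + δc²) = √(0.656 + 1.44) = 1.45, so δh/h = 0.0402.
Q is then a monomial in h, x, w:
δQ/Q = √((δh/h)² + (3·δx/x)² + (½·δw/w)²) = √(0.00161 + 0.00210 + 0.00326) = 0.0835

0.0835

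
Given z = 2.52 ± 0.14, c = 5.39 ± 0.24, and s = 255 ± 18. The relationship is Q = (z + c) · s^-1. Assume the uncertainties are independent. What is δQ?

Let u = z + c = 7.91. δu = √(δz² + δc²) = √(0.0196 + 0.0576) = 0.278, so δu/u = 0.0351.
Q is then a monomial in u, s:
δQ/Q = √((δu/u)² + (-1·δs/s)²) = √(0.00123 + 0.00498) = 0.0788
Q = 0.0310, so δQ = 0.0788 × 0.0310 = 0.00245.

0.00245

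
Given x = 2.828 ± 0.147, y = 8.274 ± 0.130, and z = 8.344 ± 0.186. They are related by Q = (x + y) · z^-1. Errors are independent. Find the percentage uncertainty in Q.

2.84%

Let u = x + y = 11.10. δu = √(δx² + δy²) = √(0.0216 + 0.0169) = 0.196, so δu/u = 0.0177.
Q is then a monomial in u, z:
δQ/Q = √((δu/u)² + (-1·δz/z)²) = √(0.000312 + 0.000497) = 0.0284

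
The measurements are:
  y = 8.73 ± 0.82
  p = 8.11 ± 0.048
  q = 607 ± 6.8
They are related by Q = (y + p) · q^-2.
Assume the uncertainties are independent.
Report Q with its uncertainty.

(4.57 ± 0.245) × 10^-5

Let u = y + p = 16.8. δu = √(δy² + δp²) = √(0.672 + 0.00230) = 0.821, so δu/u = 0.0488.
Q is then a monomial in u, q:
δQ/Q = √((δu/u)² + (-2·δq/q)²) = √(0.00238 + 0.000502) = 0.0537
Q = 4.57e-05, so δQ = 0.0537 × 4.57e-05 = 2.45e-06.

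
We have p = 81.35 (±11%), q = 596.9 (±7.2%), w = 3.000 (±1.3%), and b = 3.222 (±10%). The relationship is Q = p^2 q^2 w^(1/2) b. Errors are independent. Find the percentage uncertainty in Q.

For a monomial Q ∝ p^2, q^2, w^(1/2), b, fractional errors add in quadrature:
  (2·δp/p)² = (2×0.110)² = 0.0484;  (2·δq/q)² = (2×0.0720)² = 0.0207;  (½·δw/w)² = (0.5×0.0130)² = 4.23e-05;  (1·δb/b)² = (1×0.100)² = 0.0100
δQ/Q = √(0.0792) = 0.281

28.1%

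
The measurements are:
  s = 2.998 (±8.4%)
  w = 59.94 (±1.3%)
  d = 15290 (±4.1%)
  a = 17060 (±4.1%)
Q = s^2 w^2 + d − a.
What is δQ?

5570

Let p = s^2·w^2 = 32290. δp/p = √((2·δs/s)² + (2·δw/w)²) = √(0.0282 + 0.000676) = 0.170, so δp = 5490.
Q = p + d − a: δQ = √(δp² + δd² + δa²) = √(3.01e+07 + 3.93e+05 + 4.89e+05) = 5570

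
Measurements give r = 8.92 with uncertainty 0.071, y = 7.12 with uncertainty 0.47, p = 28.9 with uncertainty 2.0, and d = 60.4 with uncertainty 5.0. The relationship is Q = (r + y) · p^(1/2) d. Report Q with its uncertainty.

Let u = r + y = 16.0. δu = √(δr² + δy²) = √(0.00504 + 0.221) = 0.475, so δu/u = 0.0296.
Q is then a monomial in u, p, d:
δQ/Q = √((δu/u)² + (½·δp/p)² + (1·δd/d)²) = √(0.000878 + 0.00120 + 0.00685) = 0.0945
Q = 5210, so δQ = 0.0945 × 5210 = 492.

5210 ± 492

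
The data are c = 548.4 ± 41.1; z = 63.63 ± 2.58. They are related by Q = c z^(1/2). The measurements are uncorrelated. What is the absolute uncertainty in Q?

340

Since Q is a product/quotient, work with relative uncertainties:
  (1·δc/c)² = (1×0.0749)² = 0.00562;  (½·δz/z)² = (0.5×0.0405)² = 0.000411
δQ/Q = √(0.00603) = 0.0776
Q = 4374, so δQ = 0.0776 × 4374 = 340.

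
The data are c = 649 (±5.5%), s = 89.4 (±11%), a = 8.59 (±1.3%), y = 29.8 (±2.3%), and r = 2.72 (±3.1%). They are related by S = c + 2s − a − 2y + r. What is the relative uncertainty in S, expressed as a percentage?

Each term contributes (cᵢ δxᵢ)² to (δS)²:
  (δc)² = 1270;  (2·δs)² = 387;  (δa)² = 0.0125;  (2·δy)² = 1.88;  (δr)² = 0.00711
δS = √(1660) = 40.8
S = 762, so δS/S = 40.8/762 = 0.0535.

5.35%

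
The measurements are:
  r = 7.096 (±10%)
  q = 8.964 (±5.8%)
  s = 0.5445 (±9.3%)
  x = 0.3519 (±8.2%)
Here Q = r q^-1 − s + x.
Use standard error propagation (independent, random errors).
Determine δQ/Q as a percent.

Let p = r·q^-1 = 0.7916. δp/p = √((1·δr/r)² + (-1·δq/q)²) = √(0.0100 + 0.00336) = 0.116, so δp = 0.0915.
Q = p − s + x: δQ = √(δp² + δs² + δx²) = √(0.00837 + 0.00256 + 0.000833) = 0.108
Q = 0.5990, so δQ/Q = 0.108/0.5990 = 0.181.

18.1%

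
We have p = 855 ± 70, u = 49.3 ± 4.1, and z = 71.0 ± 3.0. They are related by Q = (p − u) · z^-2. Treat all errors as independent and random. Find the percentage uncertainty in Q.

12.1%

Let w = p − u = 806. δw = √(δp² + δu²) = √(4900 + 16.8) = 70.1, so δw/w = 0.0870.
Q is then a monomial in w, z:
δQ/Q = √((δw/w)² + (-2·δz/z)²) = √(0.00757 + 0.00714) = 0.121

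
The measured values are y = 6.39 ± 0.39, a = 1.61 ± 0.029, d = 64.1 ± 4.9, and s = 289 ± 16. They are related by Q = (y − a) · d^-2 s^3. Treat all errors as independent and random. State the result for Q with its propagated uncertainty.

28100 ± 6740

Let u = y − a = 4.78. δu = √(δy² + δa²) = √(0.152 + 0.000841) = 0.391, so δu/u = 0.0818.
Q is then a monomial in u, d, s:
δQ/Q = √((δu/u)² + (-2·δd/d)² + (3·δs/s)²) = √(0.00669 + 0.0234 + 0.0276) = 0.240
Q = 28100, so δQ = 0.240 × 28100 = 6740.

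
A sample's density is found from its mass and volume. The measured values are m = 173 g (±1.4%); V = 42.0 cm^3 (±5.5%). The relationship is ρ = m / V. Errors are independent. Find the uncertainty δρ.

For a monomial ρ ∝ m, V^-1, fractional errors add in quadrature:
  (1·δm/m)² = (1×0.0140)² = 0.000196;  (-1·δV/V)² = (-1×0.0550)² = 0.00302
δρ/ρ = √(0.00322) = 0.0568
ρ = 4.12 g/cm^3, so δρ = 0.0568 × 4.12 = 0.234 g/cm^3.

0.234 g/cm^3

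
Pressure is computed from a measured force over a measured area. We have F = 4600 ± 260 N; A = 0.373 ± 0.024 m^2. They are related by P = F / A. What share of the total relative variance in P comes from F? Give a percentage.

43.6%

(δP/P)² = (1·δF/F)² + (-1·δA/A)²
  F term: (1×0.0565)² = 0.00319
  A term: (-1×0.0643)² = 0.00414
Total = 0.00733. Share from F = 0.00319/0.00733 = 0.436.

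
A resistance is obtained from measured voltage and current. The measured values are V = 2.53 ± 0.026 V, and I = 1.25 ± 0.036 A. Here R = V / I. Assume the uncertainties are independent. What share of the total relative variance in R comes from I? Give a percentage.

(δR/R)² = (1·δV/V)² + (-1·δI/I)²
  V term: (1×0.0103)² = 0.000106
  I term: (-1×0.0288)² = 0.000829
Total = 0.000935. Share from I = 0.000829/0.000935 = 0.887.

88.7%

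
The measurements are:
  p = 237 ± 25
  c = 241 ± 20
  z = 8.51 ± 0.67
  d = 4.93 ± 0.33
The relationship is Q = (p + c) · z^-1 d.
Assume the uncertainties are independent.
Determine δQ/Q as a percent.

12.3%

Let u = p + c = 478. δu = √(δp² + δc²) = √(625 + 400) = 32.0, so δu/u = 0.0670.
Q is then a monomial in u, z, d:
δQ/Q = √((δu/u)² + (-1·δz/z)² + (1·δd/d)²) = √(0.00449 + 0.00620 + 0.00448) = 0.123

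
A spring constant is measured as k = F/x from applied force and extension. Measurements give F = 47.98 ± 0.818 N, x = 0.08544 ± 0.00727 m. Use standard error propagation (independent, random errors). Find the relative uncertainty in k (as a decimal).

0.0868

k is a product of powers, so relative uncertainties combine in quadrature:
  (1·δF/F)² = (1×0.0170)² = 0.000291;  (-1·δx/x)² = (-1×0.0851)² = 0.00724
δk/k = √(0.00753) = 0.0868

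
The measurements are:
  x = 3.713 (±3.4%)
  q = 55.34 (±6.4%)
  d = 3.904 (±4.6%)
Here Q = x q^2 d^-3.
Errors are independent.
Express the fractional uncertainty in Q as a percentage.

Since Q is a product/quotient, work with relative uncertainties:
  (1·δx/x)² = (1×0.0340)² = 0.00116;  (2·δq/q)² = (2×0.0640)² = 0.0164;  (-3·δd/d)² = (-3×0.0460)² = 0.0190
δQ/Q = √(0.0366) = 0.191

19.1%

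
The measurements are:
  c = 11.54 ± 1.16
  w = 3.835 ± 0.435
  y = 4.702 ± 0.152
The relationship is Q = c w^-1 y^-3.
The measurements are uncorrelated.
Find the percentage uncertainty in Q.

18.0%

Each factor contributes (exponent × relative error)² to (δQ/Q)²:
  (1·δc/c)² = (1×0.101)² = 0.0101;  (-1·δw/w)² = (-1×0.113)² = 0.0129;  (-3·δy/y)² = (-3×0.0323)² = 0.00941
δQ/Q = √(0.0324) = 0.180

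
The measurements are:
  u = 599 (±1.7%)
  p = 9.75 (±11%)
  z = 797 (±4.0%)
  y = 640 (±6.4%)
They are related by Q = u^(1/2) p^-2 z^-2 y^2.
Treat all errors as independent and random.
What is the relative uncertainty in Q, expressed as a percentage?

Relative error in a monomial: (δQ/Q)² = Σ (nᵢ · δxᵢ/xᵢ)².
  (½·δu/u)² = (0.5×0.0170)² = 7.23e-05;  (-2·δp/p)² = (-2×0.110)² = 0.0484;  (-2·δz/z)² = (-2×0.0400)² = 0.00640;  (2·δy/y)² = (2×0.0640)² = 0.0164
δQ/Q = √(0.0713) = 0.267

26.7%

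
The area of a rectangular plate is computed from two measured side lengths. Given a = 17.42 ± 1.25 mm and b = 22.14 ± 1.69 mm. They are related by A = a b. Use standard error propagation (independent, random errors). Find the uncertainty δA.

Each factor contributes (exponent × relative error)² to (δA/A)²:
  (1·δa/a)² = (1×0.0718)² = 0.00515;  (1·δb/b)² = (1×0.0763)² = 0.00583
δA/A = √(0.0110) = 0.105
A = 385.7 mm^2, so δA = 0.105 × 385.7 = 40.4 mm^2.

40.4 mm^2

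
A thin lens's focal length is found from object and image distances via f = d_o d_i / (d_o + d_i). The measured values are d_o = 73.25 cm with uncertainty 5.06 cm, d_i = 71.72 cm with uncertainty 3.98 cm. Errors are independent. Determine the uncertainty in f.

1.60 cm

∂f/∂d_o = (d_i/(d_o+d_i))² = 0.245;  ∂f/∂d_i = (d_o/(d_o+d_i))² = 0.255
δf = √((∂f/∂d_o · δd_o)² + (∂f/∂d_i · δd_i)²) = √(1.53 + 1.03) = 1.60 cm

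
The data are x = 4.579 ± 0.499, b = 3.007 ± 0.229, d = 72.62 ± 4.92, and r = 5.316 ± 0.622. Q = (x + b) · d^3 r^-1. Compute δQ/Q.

0.245

Let u = x + b = 7.586. δu = √(δx² + δb²) = √(0.249 + 0.0524) = 0.549, so δu/u = 0.0724.
Q is then a monomial in u, d, r:
δQ/Q = √((δu/u)² + (3·δd/d)² + (-1·δr/r)²) = √(0.00524 + 0.0413 + 0.0137) = 0.245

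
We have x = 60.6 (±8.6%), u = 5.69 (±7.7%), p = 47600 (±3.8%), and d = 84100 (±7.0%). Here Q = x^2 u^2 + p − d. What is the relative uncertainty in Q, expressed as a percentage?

Let w = x^2·u^2 = 1.19e+05. δw/w = √((2·δx/x)² + (2·δu/u)²) = √(0.0296 + 0.0237) = 0.231, so δw = 27400.
Q = w + p − d: δQ = √(δw² + δp² + δd²) = √(7.53e+08 + 3.27e+06 + 3.47e+07) = 28100
Q = 82400, so δQ/Q = 28100/82400 = 0.341.

34.1%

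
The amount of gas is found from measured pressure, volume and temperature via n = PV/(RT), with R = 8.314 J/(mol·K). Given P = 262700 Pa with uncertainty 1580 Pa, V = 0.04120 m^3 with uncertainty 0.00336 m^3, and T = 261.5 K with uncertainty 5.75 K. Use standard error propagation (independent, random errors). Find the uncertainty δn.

0.422 mol

Products/powers → add relative errors in quadrature, weighted by exponent:
  (1·δP/P)² = (1×0.00601)² = 3.62e-05;  (1·δV/V)² = (1×0.0816)² = 0.00665;  (-1·δT/T)² = (-1×0.0220)² = 0.000483
δn/n = √(0.00717) = 0.0847
n = 4.978 mol, so δn = 0.0847 × 4.978 = 0.422 mol.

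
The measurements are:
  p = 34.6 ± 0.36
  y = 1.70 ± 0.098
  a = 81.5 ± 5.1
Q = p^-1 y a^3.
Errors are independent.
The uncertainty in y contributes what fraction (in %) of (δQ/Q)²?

8.59%

(δQ/Q)² = (-1·δp/p)² + (1·δy/y)² + (3·δa/a)²
  p term: (-1×0.0104)² = 0.000108
  y term: (1×0.0576)² = 0.00332
  a term: (3×0.0626)² = 0.0352
Total = 0.0387. Share from y = 0.00332/0.0387 = 0.0859.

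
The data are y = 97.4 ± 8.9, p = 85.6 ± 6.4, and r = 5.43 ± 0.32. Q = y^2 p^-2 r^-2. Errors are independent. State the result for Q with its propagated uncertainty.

0.0439 ± 0.0116

For a monomial Q ∝ y^2, p^-2, r^-2, fractional errors add in quadrature:
  (2·δy/y)² = (2×0.0914)² = 0.0334;  (-2·δp/p)² = (-2×0.0748)² = 0.0224;  (-2·δr/r)² = (-2×0.0589)² = 0.0139
δQ/Q = √(0.0697) = 0.264
Q = 0.0439, so δQ = 0.264 × 0.0439 = 0.0116.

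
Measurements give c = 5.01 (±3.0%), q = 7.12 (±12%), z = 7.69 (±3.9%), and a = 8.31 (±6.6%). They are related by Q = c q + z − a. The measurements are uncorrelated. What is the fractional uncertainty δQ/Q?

Let p = c·q = 35.7. δp/p = √((1·δc/c)² + (1·δq/q)²) = √(0.000900 + 0.0144) = 0.124, so δp = 4.41.
Q = p + z − a: δQ = √(δp² + δz² + δa²) = √(19.5 + 0.0899 + 0.301) = 4.46
Q = 35.1, so δQ/Q = 4.46/35.1 = 0.127.

0.127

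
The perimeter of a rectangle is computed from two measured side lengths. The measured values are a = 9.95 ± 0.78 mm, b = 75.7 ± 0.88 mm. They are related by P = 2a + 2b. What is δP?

Absolute uncertainties add in quadrature for a linear combination:
  (2·δa)² = 2.43;  (2·δb)² = 3.10
δP = √(5.53) = 2.35 mm

2.35 mm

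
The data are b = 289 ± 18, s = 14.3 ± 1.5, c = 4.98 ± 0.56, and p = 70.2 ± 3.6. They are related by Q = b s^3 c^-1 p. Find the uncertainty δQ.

Since Q is a product/quotient, work with relative uncertainties:
  (1·δb/b)² = (1×0.0623)² = 0.00388;  (3·δs/s)² = (3×0.105)² = 0.0990;  (-1·δc/c)² = (-1×0.112)² = 0.0126;  (1·δp/p)² = (1×0.0513)² = 0.00263
δQ/Q = √(0.118) = 0.344
Q = 1.19e+07, so δQ = 0.344 × 1.19e+07 = 4.1e+06.

4.1e+06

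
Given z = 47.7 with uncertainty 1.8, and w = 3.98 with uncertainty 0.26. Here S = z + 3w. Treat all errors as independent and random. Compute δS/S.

Absolute uncertainties add in quadrature for a linear combination:
  (δz)² = 3.24;  (3·δw)² = 0.608
δS = √(3.85) = 1.96
S = 59.6, so δS/S = 1.96/59.6 = 0.0329.

0.0329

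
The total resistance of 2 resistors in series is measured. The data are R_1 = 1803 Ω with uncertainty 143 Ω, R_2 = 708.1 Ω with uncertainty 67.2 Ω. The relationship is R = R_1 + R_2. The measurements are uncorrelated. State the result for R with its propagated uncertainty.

2511 ± 158 Ω

Sums and differences: (δR)² = Σ (cᵢ δxᵢ)².
  (δR_1)² = 20400;  (δR_2)² = 4520
δR = √(25000) = 158 Ω
R = 2511 Ω.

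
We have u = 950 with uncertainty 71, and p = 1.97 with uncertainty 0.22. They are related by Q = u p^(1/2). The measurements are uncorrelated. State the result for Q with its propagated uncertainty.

Since Q is a product/quotient, work with relative uncertainties:
  (1·δu/u)² = (1×0.0747)² = 0.00559;  (½·δp/p)² = (0.5×0.112)² = 0.00312
δQ/Q = √(0.00870) = 0.0933
Q = 1330, so δQ = 0.0933 × 1330 = 124.

1330 ± 124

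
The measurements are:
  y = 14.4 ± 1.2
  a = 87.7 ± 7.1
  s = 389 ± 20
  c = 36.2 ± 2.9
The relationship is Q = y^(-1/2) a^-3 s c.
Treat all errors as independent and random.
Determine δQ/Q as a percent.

26.4%

Q is a product of powers, so relative uncertainties combine in quadrature:
  (−½·δy/y)² = (-0.5×0.0833)² = 0.00174;  (-3·δa/a)² = (-3×0.0810)² = 0.0590;  (1·δs/s)² = (1×0.0514)² = 0.00264;  (1·δc/c)² = (1×0.0801)² = 0.00642
δQ/Q = √(0.0698) = 0.264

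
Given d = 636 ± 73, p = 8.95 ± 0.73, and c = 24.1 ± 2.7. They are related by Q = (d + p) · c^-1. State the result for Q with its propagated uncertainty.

26.8 ± 4.26

Let u = d + p = 645. δu = √(δd² + δp²) = √(5330 + 0.533) = 73.0, so δu/u = 0.113.
Q is then a monomial in u, c:
δQ/Q = √((δu/u)² + (-1·δc/c)²) = √(0.0128 + 0.0126) = 0.159
Q = 26.8, so δQ = 0.159 × 26.8 = 4.26.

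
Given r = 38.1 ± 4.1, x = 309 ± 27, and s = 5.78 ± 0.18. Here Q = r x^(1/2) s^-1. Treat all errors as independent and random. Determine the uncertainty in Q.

13.9

For a monomial Q ∝ r, x^(1/2), s^-1, fractional errors add in quadrature:
  (1·δr/r)² = (1×0.108)² = 0.0116;  (½·δx/x)² = (0.5×0.0874)² = 0.00191;  (-1·δs/s)² = (-1×0.0311)² = 0.000970
δQ/Q = √(0.0145) = 0.120
Q = 116, so δQ = 0.120 × 116 = 13.9.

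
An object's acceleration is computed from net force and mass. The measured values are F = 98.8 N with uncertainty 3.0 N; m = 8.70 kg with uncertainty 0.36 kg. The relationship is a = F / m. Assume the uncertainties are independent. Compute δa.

Products/powers → add relative errors in quadrature, weighted by exponent:
  (1·δF/F)² = (1×0.0304)² = 0.000922;  (-1·δm/m)² = (-1×0.0414)² = 0.00171
δa/a = √(0.00263) = 0.0513
a = 11.4 m/s^2, so δa = 0.0513 × 11.4 = 0.583 m/s^2.

0.583 m/s^2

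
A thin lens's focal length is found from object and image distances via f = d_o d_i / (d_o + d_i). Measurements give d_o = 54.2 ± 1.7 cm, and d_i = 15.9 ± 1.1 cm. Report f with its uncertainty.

∂f/∂d_o = (d_i/(d_o+d_i))² = 0.0514;  ∂f/∂d_i = (d_o/(d_o+d_i))² = 0.598
δf = √((∂f/∂d_o · δd_o)² + (∂f/∂d_i · δd_i)²) = √(0.00765 + 0.432) = 0.663 cm
f = 12.3 cm.

12.3 ± 0.663 cm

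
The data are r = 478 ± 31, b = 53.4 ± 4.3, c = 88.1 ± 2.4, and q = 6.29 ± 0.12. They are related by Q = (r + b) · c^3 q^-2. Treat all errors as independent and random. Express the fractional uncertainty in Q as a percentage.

Let u = r + b = 531. δu = √(δr² + δb²) = √(961 + 18.5) = 31.3, so δu/u = 0.0589.
Q is then a monomial in u, c, q:
δQ/Q = √((δu/u)² + (3·δc/c)² + (-2·δq/q)²) = √(0.00347 + 0.00668 + 0.00146) = 0.108

10.8%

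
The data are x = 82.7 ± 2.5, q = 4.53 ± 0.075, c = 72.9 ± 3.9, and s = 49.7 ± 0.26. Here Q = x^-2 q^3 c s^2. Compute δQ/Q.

For a monomial Q ∝ x^-2, q^3, c, s^2, fractional errors add in quadrature:
  (-2·δx/x)² = (-2×0.0302)² = 0.00366;  (3·δq/q)² = (3×0.0166)² = 0.00247;  (1·δc/c)² = (1×0.0535)² = 0.00286;  (2·δs/s)² = (2×0.00523)² = 0.000109
δQ/Q = √(0.00909) = 0.0954

0.0954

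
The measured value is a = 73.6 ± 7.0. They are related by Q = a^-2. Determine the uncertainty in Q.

3.51e-05

Products/powers → add relative errors in quadrature, weighted by exponent:
  (-2·δa/a)² = (-2×0.0951)² = 0.0362
δQ/Q = √(0.0362) = 0.190
Q = 0.000185, so δQ = 0.190 × 0.000185 = 3.51e-05.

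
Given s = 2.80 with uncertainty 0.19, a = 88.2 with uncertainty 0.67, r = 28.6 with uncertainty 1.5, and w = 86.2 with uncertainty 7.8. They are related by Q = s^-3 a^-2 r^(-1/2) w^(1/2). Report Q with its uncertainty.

Relative error in a monomial: (δQ/Q)² = Σ (nᵢ · δxᵢ/xᵢ)².
  (-3·δs/s)² = (-3×0.0679)² = 0.0414;  (-2·δa/a)² = (-2×0.00760)² = 0.000231;  (−½·δr/r)² = (-0.5×0.0524)² = 0.000688;  (½·δw/w)² = (0.5×0.0905)² = 0.00205
δQ/Q = √(0.0444) = 0.211
Q = 1.02e-05, so δQ = 0.211 × 1.02e-05 = 2.14e-06.

(1.02 ± 0.214) × 10^-5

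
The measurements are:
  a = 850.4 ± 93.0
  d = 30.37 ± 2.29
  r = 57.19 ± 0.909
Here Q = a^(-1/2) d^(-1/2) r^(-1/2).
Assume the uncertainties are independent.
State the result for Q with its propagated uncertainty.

Q is a product of powers, so relative uncertainties combine in quadrature:
  (−½·δa/a)² = (-0.5×0.109)² = 0.00299;  (−½·δd/d)² = (-0.5×0.0754)² = 0.00142;  (−½·δr/r)² = (-0.5×0.0159)² = 6.32e-05
δQ/Q = √(0.00447) = 0.0669
Q = 0.0008228, so δQ = 0.0669 × 0.0008228 = 5.5e-05.

(8.228 ± 0.550) × 10^-4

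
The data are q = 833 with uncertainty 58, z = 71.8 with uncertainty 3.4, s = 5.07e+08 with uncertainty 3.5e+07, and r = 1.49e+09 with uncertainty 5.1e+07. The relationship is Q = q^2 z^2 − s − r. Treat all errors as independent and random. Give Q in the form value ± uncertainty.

(1.58 ± 0.606) × 10^9

Let p = q^2·z^2 = 3.58e+09. δp/p = √((2·δq/q)² + (2·δz/z)²) = √(0.0194 + 0.00897) = 0.168, so δp = 6.02e+08.
Q = p − s − r: δQ = √(δp² + δs² + δr²) = √(3.63e+17 + 1.22e+15 + 2.6e+15) = 6.06e+08
Q = 1.58e+09.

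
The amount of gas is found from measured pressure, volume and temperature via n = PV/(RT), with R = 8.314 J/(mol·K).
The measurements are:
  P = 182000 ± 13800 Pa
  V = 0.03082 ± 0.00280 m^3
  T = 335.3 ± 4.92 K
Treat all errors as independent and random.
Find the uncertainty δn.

0.240 mol

Since n is a product/quotient, work with relative uncertainties:
  (1·δP/P)² = (1×0.0758)² = 0.00575;  (1·δV/V)² = (1×0.0909)² = 0.00825;  (-1·δT/T)² = (-1×0.0147)² = 0.000215
δn/n = √(0.0142) = 0.119
n = 2.012 mol, so δn = 0.119 × 2.012 = 0.240 mol.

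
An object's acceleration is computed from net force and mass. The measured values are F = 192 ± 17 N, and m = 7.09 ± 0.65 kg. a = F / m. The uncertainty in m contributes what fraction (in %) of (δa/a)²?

51.7%

(δa/a)² = (1·δF/F)² + (-1·δm/m)²
  F term: (1×0.0885)² = 0.00784
  m term: (-1×0.0917)² = 0.00840
Total = 0.0162. Share from m = 0.00840/0.0162 = 0.517.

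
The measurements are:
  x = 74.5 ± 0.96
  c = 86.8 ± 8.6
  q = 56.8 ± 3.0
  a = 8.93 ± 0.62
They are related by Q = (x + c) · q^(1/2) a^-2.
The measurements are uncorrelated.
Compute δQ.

2.30

Let u = x + c = 161. δu = √(δx² + δc²) = √(0.922 + 74.0) = 8.65, so δu/u = 0.0536.
Q is then a monomial in u, q, a:
δQ/Q = √((δu/u)² + (½·δq/q)² + (-2·δa/a)²) = √(0.00288 + 0.000697 + 0.0193) = 0.151
Q = 15.2, so δQ = 0.151 × 15.2 = 2.30.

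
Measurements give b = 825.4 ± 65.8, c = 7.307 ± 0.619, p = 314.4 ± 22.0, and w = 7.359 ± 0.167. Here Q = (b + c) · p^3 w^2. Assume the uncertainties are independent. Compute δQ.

3.21e+11

Let u = b + c = 832.7. δu = √(δb² + δc²) = √(4330 + 0.383) = 65.8, so δu/u = 0.0790.
Q is then a monomial in u, p, w:
δQ/Q = √((δu/u)² + (3·δp/p)² + (2·δw/w)²) = √(0.00624 + 0.0441 + 0.00206) = 0.229
Q = 1.401e+12, so δQ = 0.229 × 1.401e+12 = 3.21e+11.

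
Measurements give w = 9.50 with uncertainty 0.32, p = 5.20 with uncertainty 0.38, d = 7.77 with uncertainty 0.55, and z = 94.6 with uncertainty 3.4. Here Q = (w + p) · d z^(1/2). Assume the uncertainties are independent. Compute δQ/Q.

0.0805

Let u = w + p = 14.7. δu = √(δw² + δp²) = √(0.102 + 0.144) = 0.497, so δu/u = 0.0338.
Q is then a monomial in u, d, z:
δQ/Q = √((δu/u)² + (1·δd/d)² + (½·δz/z)²) = √(0.00114 + 0.00501 + 0.000323) = 0.0805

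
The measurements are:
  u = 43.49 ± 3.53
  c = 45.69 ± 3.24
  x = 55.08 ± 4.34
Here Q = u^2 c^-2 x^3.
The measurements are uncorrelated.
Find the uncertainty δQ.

48400

Each factor contributes (exponent × relative error)² to (δQ/Q)²:
  (2·δu/u)² = (2×0.0812)² = 0.0264;  (-2·δc/c)² = (-2×0.0709)² = 0.0201;  (3·δx/x)² = (3×0.0788)² = 0.0559
δQ/Q = √(0.102) = 0.320
Q = 151400, so δQ = 0.320 × 151400 = 48400.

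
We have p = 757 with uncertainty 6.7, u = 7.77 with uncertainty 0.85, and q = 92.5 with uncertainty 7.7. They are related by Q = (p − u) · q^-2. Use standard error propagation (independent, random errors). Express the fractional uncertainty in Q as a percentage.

Let w = p − u = 749. δw = √(δp² + δu²) = √(44.9 + 0.722) = 6.75, so δw/w = 0.00901.
Q is then a monomial in w, q:
δQ/Q = √((δw/w)² + (-2·δq/q)²) = √(8.13e-05 + 0.0277) = 0.167

16.7%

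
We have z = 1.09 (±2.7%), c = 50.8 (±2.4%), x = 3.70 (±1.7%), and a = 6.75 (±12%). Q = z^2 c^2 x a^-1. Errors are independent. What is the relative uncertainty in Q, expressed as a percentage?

14.1%

Q is a product of powers, so relative uncertainties combine in quadrature:
  (2·δz/z)² = (2×0.0270)² = 0.00292;  (2·δc/c)² = (2×0.0240)² = 0.00230;  (1·δx/x)² = (1×0.0170)² = 0.000289;  (-1·δa/a)² = (-1×0.120)² = 0.0144
δQ/Q = √(0.0199) = 0.141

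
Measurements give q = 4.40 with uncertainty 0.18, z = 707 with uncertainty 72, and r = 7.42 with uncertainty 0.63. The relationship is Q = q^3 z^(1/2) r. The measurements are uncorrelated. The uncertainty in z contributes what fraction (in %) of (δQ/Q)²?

10.4%

(δQ/Q)² = (3·δq/q)² + (½·δz/z)² + (1·δr/r)²
  q term: (3×0.0409)² = 0.0151
  z term: (0.5×0.102)² = 0.00259
  r term: (1×0.0849)² = 0.00721
Total = 0.0249. Share from z = 0.00259/0.0249 = 0.104.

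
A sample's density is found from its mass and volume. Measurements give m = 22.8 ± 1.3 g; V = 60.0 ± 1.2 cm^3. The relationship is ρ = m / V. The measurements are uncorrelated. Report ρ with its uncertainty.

0.380 ± 0.0230 g/cm^3

Relative error in a monomial: (δρ/ρ)² = Σ (nᵢ · δxᵢ/xᵢ)².
  (1·δm/m)² = (1×0.0570)² = 0.00325;  (-1·δV/V)² = (-1×0.0200)² = 0.000400
δρ/ρ = √(0.00365) = 0.0604
ρ = 0.380 g/cm^3, so δρ = 0.0604 × 0.380 = 0.0230 g/cm^3.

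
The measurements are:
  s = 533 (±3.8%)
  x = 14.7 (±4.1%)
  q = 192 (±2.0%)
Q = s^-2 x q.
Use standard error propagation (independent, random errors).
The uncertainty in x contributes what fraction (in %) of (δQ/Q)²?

(δQ/Q)² = (-2·δs/s)² + (1·δx/x)² + (1·δq/q)²
  s term: (-2×0.0380)² = 0.00578
  x term: (1×0.0410)² = 0.00168
  q term: (1×0.0200)² = 0.000400
Total = 0.00786. Share from x = 0.00168/0.00786 = 0.214.

21.4%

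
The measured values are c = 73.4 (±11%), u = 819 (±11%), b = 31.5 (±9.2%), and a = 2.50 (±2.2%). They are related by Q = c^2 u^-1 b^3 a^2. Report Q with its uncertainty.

Each factor contributes (exponent × relative error)² to (δQ/Q)²:
  (2·δc/c)² = (2×0.110)² = 0.0484;  (-1·δu/u)² = (-1×0.110)² = 0.0121;  (3·δb/b)² = (3×0.0920)² = 0.0762;  (2·δa/a)² = (2×0.0220)² = 0.00194
δQ/Q = √(0.139) = 0.372
Q = 1.29e+06, so δQ = 0.372 × 1.29e+06 = 4.78e+05.

(1.29 ± 0.478) × 10^6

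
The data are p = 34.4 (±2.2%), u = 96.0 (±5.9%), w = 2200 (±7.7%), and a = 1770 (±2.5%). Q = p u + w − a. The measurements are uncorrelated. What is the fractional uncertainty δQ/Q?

0.0728

Let h = p·u = 3300. δh/h = √((1·δp/p)² + (1·δu/u)²) = √(0.000484 + 0.00348) = 0.0630, so δh = 208.
Q = h + w − a: δQ = √(δh² + δw² + δa²) = √(43200 + 28700 + 1960) = 272
Q = 3730, so δQ/Q = 272/3730 = 0.0728.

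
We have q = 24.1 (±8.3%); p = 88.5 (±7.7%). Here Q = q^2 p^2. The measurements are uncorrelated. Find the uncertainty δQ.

Products/powers → add relative errors in quadrature, weighted by exponent:
  (2·δq/q)² = (2×0.0830)² = 0.0276;  (2·δp/p)² = (2×0.0770)² = 0.0237
δQ/Q = √(0.0513) = 0.226
Q = 4.55e+06, so δQ = 0.226 × 4.55e+06 = 1.03e+06.

1.03e+06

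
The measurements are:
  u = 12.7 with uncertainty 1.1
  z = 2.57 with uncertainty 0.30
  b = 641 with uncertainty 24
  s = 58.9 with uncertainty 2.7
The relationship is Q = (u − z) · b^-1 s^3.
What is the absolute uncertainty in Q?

586

Let w = u − z = 10.1. δw = √(δu² + δz²) = √(1.21 + 0.0900) = 1.14, so δw/w = 0.113.
Q is then a monomial in w, b, s:
δQ/Q = √((δw/w)² + (-1·δb/b)² + (3·δs/s)²) = √(0.0127 + 0.00140 + 0.0189) = 0.182
Q = 3230, so δQ = 0.182 × 3230 = 586.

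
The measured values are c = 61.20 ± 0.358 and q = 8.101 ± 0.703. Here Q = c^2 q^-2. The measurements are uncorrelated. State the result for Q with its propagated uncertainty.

57.07 ± 9.93

Relative error in a monomial: (δQ/Q)² = Σ (nᵢ · δxᵢ/xᵢ)².
  (2·δc/c)² = (2×0.00585)² = 0.000137;  (-2·δq/q)² = (-2×0.0868)² = 0.0301
δQ/Q = √(0.0303) = 0.174
Q = 57.07, so δQ = 0.174 × 57.07 = 9.93.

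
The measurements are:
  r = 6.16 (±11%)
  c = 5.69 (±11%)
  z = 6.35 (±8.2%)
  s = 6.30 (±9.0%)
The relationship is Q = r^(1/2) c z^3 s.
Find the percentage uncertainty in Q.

28.9%

Relative error in a monomial: (δQ/Q)² = Σ (nᵢ · δxᵢ/xᵢ)².
  (½·δr/r)² = (0.5×0.110)² = 0.00302;  (1·δc/c)² = (1×0.110)² = 0.0121;  (3·δz/z)² = (3×0.0820)² = 0.0605;  (1·δs/s)² = (1×0.0900)² = 0.00810
δQ/Q = √(0.0837) = 0.289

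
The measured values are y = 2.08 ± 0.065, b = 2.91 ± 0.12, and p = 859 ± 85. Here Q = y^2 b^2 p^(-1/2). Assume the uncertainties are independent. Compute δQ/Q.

0.115

Q is a product of powers, so relative uncertainties combine in quadrature:
  (2·δy/y)² = (2×0.0312)² = 0.00391;  (2·δb/b)² = (2×0.0412)² = 0.00680;  (−½·δp/p)² = (-0.5×0.0990)² = 0.00245
δQ/Q = √(0.0132) = 0.115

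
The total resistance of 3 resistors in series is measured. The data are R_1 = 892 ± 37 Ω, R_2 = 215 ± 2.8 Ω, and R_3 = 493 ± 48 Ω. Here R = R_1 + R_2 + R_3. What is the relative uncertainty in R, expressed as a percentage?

Absolute uncertainties add in quadrature for a linear combination:
  (δR_1)² = 1370;  (δR_2)² = 7.84;  (δR_3)² = 2300
δR = √(3680) = 60.7 Ω
R = 1600 Ω, so δR/R = 60.7/1600 = 0.0379.

3.79%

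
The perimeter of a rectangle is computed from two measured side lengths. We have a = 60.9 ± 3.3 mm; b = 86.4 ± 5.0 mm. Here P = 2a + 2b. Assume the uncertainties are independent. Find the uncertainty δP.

12.0 mm

Sums and differences: (δP)² = Σ (cᵢ δxᵢ)².
  (2·δa)² = 43.6;  (2·δb)² = 100
δP = √(144) = 12.0 mm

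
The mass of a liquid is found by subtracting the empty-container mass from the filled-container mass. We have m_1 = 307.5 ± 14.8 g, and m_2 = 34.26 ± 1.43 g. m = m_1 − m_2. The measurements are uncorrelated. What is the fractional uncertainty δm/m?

0.0544

Absolute uncertainties add in quadrature for a linear combination:
  (δm_1)² = 219;  (δm_2)² = 2.04
δm = √(221) = 14.9 g
m = 273.2 g, so δm/m = 14.9/273.2 = 0.0544.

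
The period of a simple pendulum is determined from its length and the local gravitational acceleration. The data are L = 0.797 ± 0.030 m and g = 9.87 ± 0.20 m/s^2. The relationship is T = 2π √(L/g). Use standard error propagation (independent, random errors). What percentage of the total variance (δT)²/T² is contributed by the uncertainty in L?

(δT/T)² = (½·δL/L)² + (−½·δg/g)²
  L term: (0.5×0.0376)² = 0.000354
  g term: (-0.5×0.0203)² = 0.000103
Total = 0.000457. Share from L = 0.000354/0.000457 = 0.775.

77.5%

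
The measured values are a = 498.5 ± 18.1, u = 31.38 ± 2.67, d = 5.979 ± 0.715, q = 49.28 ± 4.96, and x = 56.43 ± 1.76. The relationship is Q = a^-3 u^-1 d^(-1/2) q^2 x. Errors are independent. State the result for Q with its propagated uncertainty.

Each factor contributes (exponent × relative error)² to (δQ/Q)²:
  (-3·δa/a)² = (-3×0.0363)² = 0.0119;  (-1·δu/u)² = (-1×0.0851)² = 0.00724;  (−½·δd/d)² = (-0.5×0.120)² = 0.00358;  (2·δq/q)² = (2×0.101)² = 0.0405;  (1·δx/x)² = (1×0.0312)² = 0.000973
δQ/Q = √(0.0642) = 0.253
Q = 1.442e-05, so δQ = 0.253 × 1.442e-05 = 3.65e-06.

(1.442 ± 0.365) × 10^-5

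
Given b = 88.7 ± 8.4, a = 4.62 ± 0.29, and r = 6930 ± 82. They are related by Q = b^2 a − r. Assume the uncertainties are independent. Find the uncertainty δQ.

Let p = b^2·a = 36300. δp/p = √((2·δb/b)² + (1·δa/a)²) = √(0.0359 + 0.00394) = 0.200, so δp = 7250.
Q = p − r: δQ = √(δp² + δr²) = √(5.26e+07 + 6720) = 7250

7250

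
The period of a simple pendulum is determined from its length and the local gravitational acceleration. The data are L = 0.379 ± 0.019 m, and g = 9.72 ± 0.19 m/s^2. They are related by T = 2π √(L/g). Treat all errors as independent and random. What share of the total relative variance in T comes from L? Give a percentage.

86.8%

(δT/T)² = (½·δL/L)² + (−½·δg/g)²
  L term: (0.5×0.0501)² = 0.000628
  g term: (-0.5×0.0195)² = 9.55e-05
Total = 0.000724. Share from L = 0.000628/0.000724 = 0.868.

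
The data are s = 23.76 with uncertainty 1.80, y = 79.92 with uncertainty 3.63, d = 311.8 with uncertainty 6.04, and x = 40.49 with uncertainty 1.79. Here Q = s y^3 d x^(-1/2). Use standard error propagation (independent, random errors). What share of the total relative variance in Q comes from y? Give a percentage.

73.8%

(δQ/Q)² = (1·δs/s)² + (3·δy/y)² + (1·δd/d)² + (−½·δx/x)²
  s term: (1×0.0758)² = 0.00574
  y term: (3×0.0454)² = 0.0186
  d term: (1×0.0194)² = 0.000375
  x term: (-0.5×0.0442)² = 0.000489
Total = 0.0252. Share from y = 0.0186/0.0252 = 0.738.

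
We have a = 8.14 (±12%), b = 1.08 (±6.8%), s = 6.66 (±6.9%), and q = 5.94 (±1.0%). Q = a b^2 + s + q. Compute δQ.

1.78

Let p = a·b^2 = 9.49. δp/p = √((1·δa/a)² + (2·δb/b)²) = √(0.0144 + 0.0185) = 0.181, so δp = 1.72.
Q = p + s + q: δQ = √(δp² + δs² + δq²) = √(2.97 + 0.211 + 0.00353) = 1.78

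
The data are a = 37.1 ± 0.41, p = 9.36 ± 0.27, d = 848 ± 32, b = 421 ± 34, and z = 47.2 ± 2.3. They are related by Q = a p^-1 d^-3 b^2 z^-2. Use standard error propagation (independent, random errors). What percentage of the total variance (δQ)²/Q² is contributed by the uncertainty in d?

26.0%

(δQ/Q)² = (1·δa/a)² + (-1·δp/p)² + (-3·δd/d)² + (2·δb/b)² + (-2·δz/z)²
  a term: (1×0.0111)² = 0.000122
  p term: (-1×0.0288)² = 0.000832
  d term: (-3×0.0377)² = 0.0128
  b term: (2×0.0808)² = 0.0261
  z term: (-2×0.0487)² = 0.00950
Total = 0.0494. Share from d = 0.0128/0.0494 = 0.260.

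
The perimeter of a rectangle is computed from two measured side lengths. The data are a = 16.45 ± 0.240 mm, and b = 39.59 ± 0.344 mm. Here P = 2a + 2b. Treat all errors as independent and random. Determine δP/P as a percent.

0.748%

Sums and differences: (δP)² = Σ (cᵢ δxᵢ)².
  (2·δa)² = 0.230;  (2·δb)² = 0.473
δP = √(0.704) = 0.839 mm
P = 112.1 mm, so δP/P = 0.839/112.1 = 0.00748.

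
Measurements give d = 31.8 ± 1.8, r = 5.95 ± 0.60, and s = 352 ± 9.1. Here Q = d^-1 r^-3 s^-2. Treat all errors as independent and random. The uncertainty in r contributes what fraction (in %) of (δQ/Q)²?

94.0%

(δQ/Q)² = (-1·δd/d)² + (-3·δr/r)² + (-2·δs/s)²
  d term: (-1×0.0566)² = 0.00320
  r term: (-3×0.101)² = 0.0915
  s term: (-2×0.0259)² = 0.00267
Total = 0.0974. Share from r = 0.0915/0.0974 = 0.940.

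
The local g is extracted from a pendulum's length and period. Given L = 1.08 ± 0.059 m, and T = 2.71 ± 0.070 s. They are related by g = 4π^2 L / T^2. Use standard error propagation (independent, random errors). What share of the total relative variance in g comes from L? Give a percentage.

(δg/g)² = (1·δL/L)² + (-2·δT/T)²
  L term: (1×0.0546)² = 0.00298
  T term: (-2×0.0258)² = 0.00267
Total = 0.00565. Share from L = 0.00298/0.00565 = 0.528.

52.8%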